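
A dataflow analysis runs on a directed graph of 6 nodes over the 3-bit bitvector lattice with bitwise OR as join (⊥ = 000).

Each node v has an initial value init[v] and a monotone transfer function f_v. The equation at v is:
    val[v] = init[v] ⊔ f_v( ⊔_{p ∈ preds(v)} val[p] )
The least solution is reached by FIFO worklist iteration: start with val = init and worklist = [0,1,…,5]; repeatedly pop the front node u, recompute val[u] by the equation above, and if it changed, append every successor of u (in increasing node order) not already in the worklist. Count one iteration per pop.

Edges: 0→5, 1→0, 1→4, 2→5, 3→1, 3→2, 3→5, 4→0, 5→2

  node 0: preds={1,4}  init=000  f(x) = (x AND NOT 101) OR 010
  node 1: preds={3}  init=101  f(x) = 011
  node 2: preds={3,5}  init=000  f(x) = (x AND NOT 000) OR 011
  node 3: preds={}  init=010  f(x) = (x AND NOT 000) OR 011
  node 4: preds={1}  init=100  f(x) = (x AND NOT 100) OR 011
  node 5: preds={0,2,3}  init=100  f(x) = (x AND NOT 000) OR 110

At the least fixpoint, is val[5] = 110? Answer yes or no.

no

Worklist (9 pops):
  #1 pop 0: in=101 → 010 (was 000); enqueue []
  #2 pop 1: in=010 → 111 (was 101); enqueue [0]
  #3 pop 2: in=110 → 111 (was 000); enqueue []
  #4 pop 3: in=000 → 011 (was 010); enqueue [1,2]
  #5 pop 4: in=111 → 111 (was 100); enqueue []
  #6 pop 5: in=111 → 111 (was 100); enqueue []
  #7 pop 0: in=111 → 010 (no change)
  #8 pop 1: in=011 → 111 (no change)
  #9 pop 2: in=111 → 111 (no change)

Fixpoint:
  val[0] = 010
  val[1] = 111
  val[2] = 111
  val[3] = 011
  val[4] = 111
  val[5] = 111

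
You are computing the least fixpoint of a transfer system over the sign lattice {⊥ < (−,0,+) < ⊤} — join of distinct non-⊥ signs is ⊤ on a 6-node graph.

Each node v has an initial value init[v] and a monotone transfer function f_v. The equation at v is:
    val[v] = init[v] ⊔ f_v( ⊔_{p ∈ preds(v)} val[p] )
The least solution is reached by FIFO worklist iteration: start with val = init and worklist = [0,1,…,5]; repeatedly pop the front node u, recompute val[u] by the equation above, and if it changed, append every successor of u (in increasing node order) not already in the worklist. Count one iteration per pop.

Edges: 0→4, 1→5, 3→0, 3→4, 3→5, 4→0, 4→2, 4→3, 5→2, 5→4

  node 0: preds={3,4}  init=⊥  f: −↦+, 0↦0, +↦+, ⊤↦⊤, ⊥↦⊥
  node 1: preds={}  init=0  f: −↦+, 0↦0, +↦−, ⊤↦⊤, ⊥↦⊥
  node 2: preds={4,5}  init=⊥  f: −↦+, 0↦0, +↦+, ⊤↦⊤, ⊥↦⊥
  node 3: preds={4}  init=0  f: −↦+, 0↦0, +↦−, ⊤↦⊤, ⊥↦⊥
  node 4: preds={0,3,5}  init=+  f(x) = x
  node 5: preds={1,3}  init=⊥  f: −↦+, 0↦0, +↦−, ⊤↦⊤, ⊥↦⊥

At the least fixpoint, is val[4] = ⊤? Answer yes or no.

yes

Trace (10 dequeues):
  [1] u=0 | in ⊤ | out ⊤ | prev ⊥ | push {}
  [2] u=1 | in ⊥ | out 0 | ==
  [3] u=2 | in + | out + | prev ⊥ | push {}
  [4] u=3 | in + | out ⊤ | prev 0 | push {0}
  [5] u=4 | in ⊤ | out ⊤ | prev + | push {2,3}
  [6] u=5 | in ⊤ | out ⊤ | prev ⊥ | push {4}
  [7] u=0 | in ⊤ | out ⊤ | ==
  [8] u=2 | in ⊤ | out ⊤ | prev + | push {}
  [9] u=3 | in ⊤ | out ⊤ | ==
  [10] u=4 | in ⊤ | out ⊤ | ==

Converged values:
  [0] ⊤
  [1] 0
  [2] ⊤
  [3] ⊤
  [4] ⊤
  [5] ⊤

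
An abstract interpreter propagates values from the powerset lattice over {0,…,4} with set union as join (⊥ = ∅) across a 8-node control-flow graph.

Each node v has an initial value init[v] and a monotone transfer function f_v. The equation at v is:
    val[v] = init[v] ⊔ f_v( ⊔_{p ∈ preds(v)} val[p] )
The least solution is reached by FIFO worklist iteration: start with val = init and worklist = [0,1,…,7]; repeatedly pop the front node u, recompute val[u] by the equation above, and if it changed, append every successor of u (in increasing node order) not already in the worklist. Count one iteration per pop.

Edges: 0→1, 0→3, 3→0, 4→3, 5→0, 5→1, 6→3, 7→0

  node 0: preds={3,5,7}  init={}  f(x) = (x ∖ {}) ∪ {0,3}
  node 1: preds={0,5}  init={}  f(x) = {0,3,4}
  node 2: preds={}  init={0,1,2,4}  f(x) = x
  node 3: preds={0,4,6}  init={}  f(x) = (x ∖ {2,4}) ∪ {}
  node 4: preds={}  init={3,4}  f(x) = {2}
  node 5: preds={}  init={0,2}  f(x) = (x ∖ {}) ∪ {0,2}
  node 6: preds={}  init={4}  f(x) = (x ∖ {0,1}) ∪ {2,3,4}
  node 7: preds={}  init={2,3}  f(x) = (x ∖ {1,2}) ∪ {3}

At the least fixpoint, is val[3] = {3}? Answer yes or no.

no

Worklist (10 pops):
  #1 pop 0: in={0,2,3} → {0,2,3} (was {}); enqueue []
  #2 pop 1: in={0,2,3} → {0,3,4} (was {}); enqueue []
  #3 pop 2: in={} → {0,1,2,4} (no change)
  #4 pop 3: in={0,2,3,4} → {0,3} (was {}); enqueue [0]
  #5 pop 4: in={} → {2,3,4} (was {3,4}); enqueue [3]
  #6 pop 5: in={} → {0,2} (no change)
  #7 pop 6: in={} → {2,3,4} (was {4}); enqueue []
  #8 pop 7: in={} → {2,3} (no change)
  #9 pop 0: in={0,2,3} → {0,2,3} (no change)
  #10 pop 3: in={0,2,3,4} → {0,3} (no change)

Fixpoint:
  val[0] = {0,2,3}
  val[1] = {0,3,4}
  val[2] = {0,1,2,4}
  val[3] = {0,3}
  val[4] = {2,3,4}
  val[5] = {0,2}
  val[6] = {2,3,4}
  val[7] = {2,3}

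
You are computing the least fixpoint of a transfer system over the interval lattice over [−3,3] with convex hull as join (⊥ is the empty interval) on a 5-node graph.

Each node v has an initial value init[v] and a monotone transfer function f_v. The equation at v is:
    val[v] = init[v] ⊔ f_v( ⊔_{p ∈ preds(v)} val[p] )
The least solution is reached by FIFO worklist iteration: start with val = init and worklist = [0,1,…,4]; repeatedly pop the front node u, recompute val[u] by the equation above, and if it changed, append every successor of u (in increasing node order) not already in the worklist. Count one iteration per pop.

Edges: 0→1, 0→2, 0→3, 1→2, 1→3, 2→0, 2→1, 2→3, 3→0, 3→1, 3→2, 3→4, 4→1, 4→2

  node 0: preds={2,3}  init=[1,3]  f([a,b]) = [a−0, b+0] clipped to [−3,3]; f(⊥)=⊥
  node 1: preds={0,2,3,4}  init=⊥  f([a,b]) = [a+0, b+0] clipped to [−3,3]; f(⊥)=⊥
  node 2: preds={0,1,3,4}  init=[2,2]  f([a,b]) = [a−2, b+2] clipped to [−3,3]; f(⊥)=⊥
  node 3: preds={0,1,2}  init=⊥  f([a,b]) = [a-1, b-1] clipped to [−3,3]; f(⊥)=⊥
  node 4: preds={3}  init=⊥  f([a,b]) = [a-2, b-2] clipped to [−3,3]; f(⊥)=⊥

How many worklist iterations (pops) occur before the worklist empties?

Trace (14 dequeues):
  [1] u=0 | in [2,2] | out [1,3] | ==
  [2] u=1 | in [1,3] | out [1,3] | prev ⊥ | push {}
  [3] u=2 | in [1,3] | out [-1,3] | prev [2,2] | push {0,1}
  [4] u=3 | in [-1,3] | out [-2,2] | prev ⊥ | push {2}
  [5] u=4 | in [-2,2] | out [-3,0] | prev ⊥ | push {}
  [6] u=0 | in [-2,3] | out [-2,3] | prev [1,3] | push {3}
  [7] u=1 | in [-3,3] | out [-3,3] | prev [1,3] | push {}
  [8] u=2 | in [-3,3] | out [-3,3] | prev [-1,3] | push {0,1}
  [9] u=3 | in [-3,3] | out [-3,2] | prev [-2,2] | push {2,4}
  [10] u=0 | in [-3,3] | out [-3,3] | prev [-2,3] | push {3}
  [11] u=1 | in [-3,3] | out [-3,3] | ==
  [12] u=2 | in [-3,3] | out [-3,3] | ==
  [13] u=4 | in [-3,2] | out [-3,0] | ==
  [14] u=3 | in [-3,3] | out [-3,2] | ==

Converged values:
  [0] [-3,3]
  [1] [-3,3]
  [2] [-3,3]
  [3] [-3,2]
  [4] [-3,0]

14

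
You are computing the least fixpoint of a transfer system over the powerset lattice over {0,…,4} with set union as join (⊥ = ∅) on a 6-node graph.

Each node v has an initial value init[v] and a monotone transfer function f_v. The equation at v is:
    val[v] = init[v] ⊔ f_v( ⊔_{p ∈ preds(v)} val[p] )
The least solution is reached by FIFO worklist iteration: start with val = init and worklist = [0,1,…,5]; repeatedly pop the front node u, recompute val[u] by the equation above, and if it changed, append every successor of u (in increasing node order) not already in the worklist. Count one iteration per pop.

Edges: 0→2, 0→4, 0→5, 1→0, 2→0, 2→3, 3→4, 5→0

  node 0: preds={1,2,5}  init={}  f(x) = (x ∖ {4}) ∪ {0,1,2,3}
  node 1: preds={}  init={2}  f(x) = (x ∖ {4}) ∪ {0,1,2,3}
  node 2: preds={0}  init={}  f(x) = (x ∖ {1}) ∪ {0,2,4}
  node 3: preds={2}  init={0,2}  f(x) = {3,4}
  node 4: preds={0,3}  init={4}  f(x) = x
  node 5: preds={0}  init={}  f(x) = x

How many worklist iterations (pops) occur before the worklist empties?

7

Trace (7 dequeues):
  [1] u=0 | in {2} | out {0,1,2,3} | prev {} | push {}
  [2] u=1 | in {} | out {0,1,2,3} | prev {2} | push {0}
  [3] u=2 | in {0,1,2,3} | out {0,2,3,4} | prev {} | push {}
  [4] u=3 | in {0,2,3,4} | out {0,2,3,4} | prev {0,2} | push {}
  [5] u=4 | in {0,1,2,3,4} | out {0,1,2,3,4} | prev {4} | push {}
  [6] u=5 | in {0,1,2,3} | out {0,1,2,3} | prev {} | push {}
  [7] u=0 | in {0,1,2,3,4} | out {0,1,2,3} | ==

Converged values:
  [0] {0,1,2,3}
  [1] {0,1,2,3}
  [2] {0,2,3,4}
  [3] {0,2,3,4}
  [4] {0,1,2,3,4}
  [5] {0,1,2,3}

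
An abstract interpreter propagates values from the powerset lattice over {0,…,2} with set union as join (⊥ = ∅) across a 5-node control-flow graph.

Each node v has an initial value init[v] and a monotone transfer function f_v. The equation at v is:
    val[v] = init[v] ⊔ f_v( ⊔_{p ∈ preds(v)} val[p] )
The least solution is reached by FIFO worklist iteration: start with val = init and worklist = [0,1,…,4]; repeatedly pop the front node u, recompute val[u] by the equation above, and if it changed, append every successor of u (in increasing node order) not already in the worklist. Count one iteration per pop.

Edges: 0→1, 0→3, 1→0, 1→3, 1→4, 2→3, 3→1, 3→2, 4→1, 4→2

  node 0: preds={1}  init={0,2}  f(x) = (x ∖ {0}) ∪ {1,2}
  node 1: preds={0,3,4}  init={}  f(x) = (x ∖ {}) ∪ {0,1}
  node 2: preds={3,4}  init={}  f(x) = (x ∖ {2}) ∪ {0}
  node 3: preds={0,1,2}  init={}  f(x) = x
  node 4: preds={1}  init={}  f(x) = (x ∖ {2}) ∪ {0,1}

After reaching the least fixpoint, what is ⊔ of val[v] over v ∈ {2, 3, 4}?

Iteration log — 9 steps:
  step 1. node 0  ⊔preds={}  new={0,1,2}  old={0,2}  +wl: 
  step 2. node 1  ⊔preds={0,1,2}  new={0,1,2}  old={}  +wl: 0
  step 3. node 2  ⊔preds={}  new={0}  old={}  +wl: 
  step 4. node 3  ⊔preds={0,1,2}  new={0,1,2}  old={}  +wl: 1,2
  step 5. node 4  ⊔preds={0,1,2}  new={0,1}  old={}  +wl: 
  step 6. node 0  ⊔preds={0,1,2}  new={0,1,2}  stable
  step 7. node 1  ⊔preds={0,1,2}  new={0,1,2}  stable
  step 8. node 2  ⊔preds={0,1,2}  new={0,1}  old={0}  +wl: 3
  step 9. node 3  ⊔preds={0,1,2}  new={0,1,2}  stable

Least fixpoint reached:
  node 0: {0,1,2}
  node 1: {0,1,2}
  node 2: {0,1}
  node 3: {0,1,2}
  node 4: {0,1}

{0,1,2}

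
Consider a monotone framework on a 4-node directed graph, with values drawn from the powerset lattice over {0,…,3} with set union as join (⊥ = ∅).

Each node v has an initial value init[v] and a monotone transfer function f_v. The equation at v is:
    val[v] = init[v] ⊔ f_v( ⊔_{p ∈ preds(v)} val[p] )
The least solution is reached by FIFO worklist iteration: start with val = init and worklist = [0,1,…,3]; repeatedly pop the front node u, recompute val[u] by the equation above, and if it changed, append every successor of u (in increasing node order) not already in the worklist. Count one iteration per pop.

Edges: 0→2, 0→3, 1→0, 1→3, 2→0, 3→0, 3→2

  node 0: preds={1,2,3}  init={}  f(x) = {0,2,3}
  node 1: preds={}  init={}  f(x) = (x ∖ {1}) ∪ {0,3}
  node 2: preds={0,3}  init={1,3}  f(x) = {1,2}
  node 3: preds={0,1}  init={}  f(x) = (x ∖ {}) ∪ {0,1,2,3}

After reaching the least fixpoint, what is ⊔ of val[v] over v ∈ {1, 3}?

{0,1,2,3}

Trace (6 dequeues):
  [1] u=0 | in {1,3} | out {0,2,3} | prev {} | push {}
  [2] u=1 | in {} | out {0,3} | prev {} | push {0}
  [3] u=2 | in {0,2,3} | out {1,2,3} | prev {1,3} | push {}
  [4] u=3 | in {0,2,3} | out {0,1,2,3} | prev {} | push {2}
  [5] u=0 | in {0,1,2,3} | out {0,2,3} | ==
  [6] u=2 | in {0,1,2,3} | out {1,2,3} | ==

Converged values:
  [0] {0,2,3}
  [1] {0,3}
  [2] {1,2,3}
  [3] {0,1,2,3}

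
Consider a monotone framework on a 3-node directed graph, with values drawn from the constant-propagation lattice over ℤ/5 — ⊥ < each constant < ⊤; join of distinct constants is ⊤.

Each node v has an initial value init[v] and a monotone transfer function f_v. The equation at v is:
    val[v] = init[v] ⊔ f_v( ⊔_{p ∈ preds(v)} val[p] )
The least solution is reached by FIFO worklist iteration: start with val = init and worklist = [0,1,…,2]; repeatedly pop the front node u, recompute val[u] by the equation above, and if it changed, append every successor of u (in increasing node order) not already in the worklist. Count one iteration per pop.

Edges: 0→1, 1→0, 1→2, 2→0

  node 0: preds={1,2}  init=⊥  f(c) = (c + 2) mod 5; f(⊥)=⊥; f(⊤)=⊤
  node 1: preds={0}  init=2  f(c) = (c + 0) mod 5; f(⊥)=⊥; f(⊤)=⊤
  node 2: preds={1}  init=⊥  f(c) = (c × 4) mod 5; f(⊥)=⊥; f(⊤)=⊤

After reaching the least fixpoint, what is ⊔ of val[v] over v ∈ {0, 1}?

⊤

Iteration log — 5 steps:
  step 1. node 0  ⊔preds=2  new=4  old=⊥  +wl: 
  step 2. node 1  ⊔preds=4  new=⊤  old=2  +wl: 0
  step 3. node 2  ⊔preds=⊤  new=⊤  old=⊥  +wl: 
  step 4. node 0  ⊔preds=⊤  new=⊤  old=4  +wl: 1
  step 5. node 1  ⊔preds=⊤  new=⊤  stable

Least fixpoint reached:
  node 0: ⊤
  node 1: ⊤
  node 2: ⊤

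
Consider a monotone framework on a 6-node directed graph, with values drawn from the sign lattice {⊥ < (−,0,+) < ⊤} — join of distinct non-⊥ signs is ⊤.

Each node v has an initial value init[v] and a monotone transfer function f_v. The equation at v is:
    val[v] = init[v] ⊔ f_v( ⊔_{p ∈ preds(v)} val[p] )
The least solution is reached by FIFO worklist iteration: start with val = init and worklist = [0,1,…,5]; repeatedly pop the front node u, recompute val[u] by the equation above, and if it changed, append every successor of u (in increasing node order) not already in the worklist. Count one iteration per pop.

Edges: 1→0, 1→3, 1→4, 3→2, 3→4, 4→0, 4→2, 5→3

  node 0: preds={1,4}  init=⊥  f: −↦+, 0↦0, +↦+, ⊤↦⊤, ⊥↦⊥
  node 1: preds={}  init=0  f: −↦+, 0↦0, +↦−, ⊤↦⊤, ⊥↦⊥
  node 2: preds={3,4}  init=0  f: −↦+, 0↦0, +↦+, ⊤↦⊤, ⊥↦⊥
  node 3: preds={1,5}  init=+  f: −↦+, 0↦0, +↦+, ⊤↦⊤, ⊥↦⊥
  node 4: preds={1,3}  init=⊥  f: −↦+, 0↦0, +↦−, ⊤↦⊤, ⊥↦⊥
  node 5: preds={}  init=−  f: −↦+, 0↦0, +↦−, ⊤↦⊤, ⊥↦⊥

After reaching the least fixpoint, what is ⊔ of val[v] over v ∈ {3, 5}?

⊤

Worklist (8 pops):
  #1 pop 0: in=0 → 0 (was ⊥); enqueue []
  #2 pop 1: in=⊥ → 0 (no change)
  #3 pop 2: in=+ → ⊤ (was 0); enqueue []
  #4 pop 3: in=⊤ → ⊤ (was +); enqueue [2]
  #5 pop 4: in=⊤ → ⊤ (was ⊥); enqueue [0]
  #6 pop 5: in=⊥ → − (no change)
  #7 pop 2: in=⊤ → ⊤ (no change)
  #8 pop 0: in=⊤ → ⊤ (was 0); enqueue []

Fixpoint:
  val[0] = ⊤
  val[1] = 0
  val[2] = ⊤
  val[3] = ⊤
  val[4] = ⊤
  val[5] = −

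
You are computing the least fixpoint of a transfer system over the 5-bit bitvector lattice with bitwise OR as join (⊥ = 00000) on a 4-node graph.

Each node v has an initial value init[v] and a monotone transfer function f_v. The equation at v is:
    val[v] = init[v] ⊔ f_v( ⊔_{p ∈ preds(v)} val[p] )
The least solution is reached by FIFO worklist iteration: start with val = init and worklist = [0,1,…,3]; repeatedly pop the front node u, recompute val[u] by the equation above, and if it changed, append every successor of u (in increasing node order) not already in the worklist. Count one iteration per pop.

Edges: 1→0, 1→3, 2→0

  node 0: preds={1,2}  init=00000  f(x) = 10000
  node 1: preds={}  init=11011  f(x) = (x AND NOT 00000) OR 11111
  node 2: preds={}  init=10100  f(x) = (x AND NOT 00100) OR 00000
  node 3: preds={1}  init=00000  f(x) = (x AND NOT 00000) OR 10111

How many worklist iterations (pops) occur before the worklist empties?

5

Worklist (5 pops):
  #1 pop 0: in=11111 → 10000 (was 00000); enqueue []
  #2 pop 1: in=00000 → 11111 (was 11011); enqueue [0]
  #3 pop 2: in=00000 → 10100 (no change)
  #4 pop 3: in=11111 → 11111 (was 00000); enqueue []
  #5 pop 0: in=11111 → 10000 (no change)

Fixpoint:
  val[0] = 10000
  val[1] = 11111
  val[2] = 10100
  val[3] = 11111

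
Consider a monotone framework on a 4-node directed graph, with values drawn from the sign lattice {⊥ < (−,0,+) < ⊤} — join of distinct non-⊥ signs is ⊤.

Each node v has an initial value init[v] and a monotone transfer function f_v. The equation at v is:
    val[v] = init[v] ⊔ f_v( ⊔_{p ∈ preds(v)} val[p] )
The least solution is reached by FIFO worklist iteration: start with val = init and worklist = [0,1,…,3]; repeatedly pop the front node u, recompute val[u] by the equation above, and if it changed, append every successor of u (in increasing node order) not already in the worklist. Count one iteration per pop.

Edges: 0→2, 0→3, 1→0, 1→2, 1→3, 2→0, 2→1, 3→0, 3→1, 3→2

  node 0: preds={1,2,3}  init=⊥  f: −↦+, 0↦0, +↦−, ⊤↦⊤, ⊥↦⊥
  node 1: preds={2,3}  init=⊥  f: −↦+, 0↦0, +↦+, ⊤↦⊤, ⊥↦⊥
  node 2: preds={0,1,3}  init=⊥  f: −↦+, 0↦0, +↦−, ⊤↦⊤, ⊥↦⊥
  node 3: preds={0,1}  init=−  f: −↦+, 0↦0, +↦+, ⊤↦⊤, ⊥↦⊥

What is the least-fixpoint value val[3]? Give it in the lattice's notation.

Trace (9 dequeues):
  [1] u=0 | in − | out + | prev ⊥ | push {}
  [2] u=1 | in − | out + | prev ⊥ | push {0}
  [3] u=2 | in ⊤ | out ⊤ | prev ⊥ | push {1}
  [4] u=3 | in + | out ⊤ | prev − | push {2}
  [5] u=0 | in ⊤ | out ⊤ | prev + | push {3}
  [6] u=1 | in ⊤ | out ⊤ | prev + | push {0}
  [7] u=2 | in ⊤ | out ⊤ | ==
  [8] u=3 | in ⊤ | out ⊤ | ==
  [9] u=0 | in ⊤ | out ⊤ | ==

Converged values:
  [0] ⊤
  [1] ⊤
  [2] ⊤
  [3] ⊤

⊤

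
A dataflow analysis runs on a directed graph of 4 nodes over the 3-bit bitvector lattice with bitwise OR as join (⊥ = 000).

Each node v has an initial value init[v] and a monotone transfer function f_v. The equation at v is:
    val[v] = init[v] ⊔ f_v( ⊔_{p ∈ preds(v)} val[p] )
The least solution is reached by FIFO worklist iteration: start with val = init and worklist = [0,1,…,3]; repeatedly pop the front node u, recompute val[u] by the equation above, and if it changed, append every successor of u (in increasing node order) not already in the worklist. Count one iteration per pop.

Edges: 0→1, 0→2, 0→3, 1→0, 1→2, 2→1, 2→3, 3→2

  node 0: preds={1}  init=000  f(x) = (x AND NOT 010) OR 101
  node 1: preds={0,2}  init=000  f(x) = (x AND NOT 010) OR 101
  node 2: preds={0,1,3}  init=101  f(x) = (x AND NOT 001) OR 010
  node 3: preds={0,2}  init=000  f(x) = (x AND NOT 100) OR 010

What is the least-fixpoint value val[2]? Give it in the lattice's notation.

111

Trace (7 dequeues):
  [1] u=0 | in 000 | out 101 | prev 000 | push {}
  [2] u=1 | in 101 | out 101 | prev 000 | push {0}
  [3] u=2 | in 101 | out 111 | prev 101 | push {1}
  [4] u=3 | in 111 | out 011 | prev 000 | push {2}
  [5] u=0 | in 101 | out 101 | ==
  [6] u=1 | in 111 | out 101 | ==
  [7] u=2 | in 111 | out 111 | ==

Converged values:
  [0] 101
  [1] 101
  [2] 111
  [3] 011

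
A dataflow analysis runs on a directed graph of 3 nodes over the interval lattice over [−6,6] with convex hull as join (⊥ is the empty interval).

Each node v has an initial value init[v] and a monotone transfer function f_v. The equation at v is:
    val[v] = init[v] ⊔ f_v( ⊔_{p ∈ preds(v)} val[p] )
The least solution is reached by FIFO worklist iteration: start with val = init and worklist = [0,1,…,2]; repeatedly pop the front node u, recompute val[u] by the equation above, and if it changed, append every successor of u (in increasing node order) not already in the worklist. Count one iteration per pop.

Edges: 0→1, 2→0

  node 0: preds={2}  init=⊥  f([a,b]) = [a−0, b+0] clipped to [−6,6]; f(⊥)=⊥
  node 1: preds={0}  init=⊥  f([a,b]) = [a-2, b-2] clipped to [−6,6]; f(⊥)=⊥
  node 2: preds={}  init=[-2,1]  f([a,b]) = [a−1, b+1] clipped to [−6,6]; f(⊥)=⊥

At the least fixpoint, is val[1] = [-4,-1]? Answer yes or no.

yes

Trace (3 dequeues):
  [1] u=0 | in [-2,1] | out [-2,1] | prev ⊥ | push {}
  [2] u=1 | in [-2,1] | out [-4,-1] | prev ⊥ | push {}
  [3] u=2 | in ⊥ | out [-2,1] | ==

Converged values:
  [0] [-2,1]
  [1] [-4,-1]
  [2] [-2,1]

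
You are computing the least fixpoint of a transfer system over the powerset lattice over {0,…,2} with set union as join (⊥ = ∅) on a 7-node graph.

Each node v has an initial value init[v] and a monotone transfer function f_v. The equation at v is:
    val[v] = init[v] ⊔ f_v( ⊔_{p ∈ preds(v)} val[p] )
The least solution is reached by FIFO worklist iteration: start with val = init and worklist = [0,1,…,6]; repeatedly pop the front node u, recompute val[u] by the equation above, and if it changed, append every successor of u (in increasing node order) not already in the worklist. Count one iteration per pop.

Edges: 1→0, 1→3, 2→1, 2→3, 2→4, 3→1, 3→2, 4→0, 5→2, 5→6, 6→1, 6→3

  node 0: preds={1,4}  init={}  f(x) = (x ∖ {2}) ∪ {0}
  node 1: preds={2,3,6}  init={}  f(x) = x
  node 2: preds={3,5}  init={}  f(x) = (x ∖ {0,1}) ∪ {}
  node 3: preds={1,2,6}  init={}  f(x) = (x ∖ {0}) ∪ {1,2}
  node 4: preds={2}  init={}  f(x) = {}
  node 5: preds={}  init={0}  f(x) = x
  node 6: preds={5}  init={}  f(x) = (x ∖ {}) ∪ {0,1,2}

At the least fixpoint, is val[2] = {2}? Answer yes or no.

Trace (13 dequeues):
  [1] u=0 | in {} | out {0} | prev {} | push {}
  [2] u=1 | in {} | out {} | ==
  [3] u=2 | in {0} | out {} | ==
  [4] u=3 | in {} | out {1,2} | prev {} | push {1,2}
  [5] u=4 | in {} | out {} | ==
  [6] u=5 | in {} | out {0} | ==
  [7] u=6 | in {0} | out {0,1,2} | prev {} | push {3}
  [8] u=1 | in {0,1,2} | out {0,1,2} | prev {} | push {0}
  [9] u=2 | in {0,1,2} | out {2} | prev {} | push {1,4}
  [10] u=3 | in {0,1,2} | out {1,2} | ==
  [11] u=0 | in {0,1,2} | out {0,1} | prev {0} | push {}
  [12] u=1 | in {0,1,2} | out {0,1,2} | ==
  [13] u=4 | in {2} | out {} | ==

Converged values:
  [0] {0,1}
  [1] {0,1,2}
  [2] {2}
  [3] {1,2}
  [4] {}
  [5] {0}
  [6] {0,1,2}

yes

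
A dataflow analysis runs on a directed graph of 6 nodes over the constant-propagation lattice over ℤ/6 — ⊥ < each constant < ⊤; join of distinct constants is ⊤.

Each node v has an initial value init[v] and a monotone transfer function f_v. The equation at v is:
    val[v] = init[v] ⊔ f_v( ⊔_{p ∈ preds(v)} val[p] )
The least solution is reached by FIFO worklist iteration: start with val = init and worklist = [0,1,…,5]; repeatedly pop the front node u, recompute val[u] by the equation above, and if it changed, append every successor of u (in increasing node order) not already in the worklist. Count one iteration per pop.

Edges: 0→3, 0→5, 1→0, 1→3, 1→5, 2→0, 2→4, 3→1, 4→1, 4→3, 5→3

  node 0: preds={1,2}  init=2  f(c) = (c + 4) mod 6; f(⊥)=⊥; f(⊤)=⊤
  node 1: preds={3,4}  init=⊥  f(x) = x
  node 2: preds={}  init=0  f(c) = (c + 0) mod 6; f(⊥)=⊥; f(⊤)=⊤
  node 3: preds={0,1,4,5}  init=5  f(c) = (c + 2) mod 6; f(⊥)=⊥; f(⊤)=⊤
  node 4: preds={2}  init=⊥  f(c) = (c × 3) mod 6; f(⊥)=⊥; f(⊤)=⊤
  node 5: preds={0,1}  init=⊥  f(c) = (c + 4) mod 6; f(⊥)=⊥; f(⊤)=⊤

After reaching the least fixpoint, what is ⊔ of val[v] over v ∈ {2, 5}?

⊤

Iteration log — 11 steps:
  step 1. node 0  ⊔preds=0  new=⊤  old=2  +wl: 
  step 2. node 1  ⊔preds=5  new=5  old=⊥  +wl: 0
  step 3. node 2  ⊔preds=⊥  new=0  stable
  step 4. node 3  ⊔preds=⊤  new=⊤  old=5  +wl: 1
  step 5. node 4  ⊔preds=0  new=0  old=⊥  +wl: 3
  step 6. node 5  ⊔preds=⊤  new=⊤  old=⊥  +wl: 
  step 7. node 0  ⊔preds=⊤  new=⊤  stable
  step 8. node 1  ⊔preds=⊤  new=⊤  old=5  +wl: 0,5
  step 9. node 3  ⊔preds=⊤  new=⊤  stable
  step 10. node 0  ⊔preds=⊤  new=⊤  stable
  step 11. node 5  ⊔preds=⊤  new=⊤  stable

Least fixpoint reached:
  node 0: ⊤
  node 1: ⊤
  node 2: 0
  node 3: ⊤
  node 4: 0
  node 5: ⊤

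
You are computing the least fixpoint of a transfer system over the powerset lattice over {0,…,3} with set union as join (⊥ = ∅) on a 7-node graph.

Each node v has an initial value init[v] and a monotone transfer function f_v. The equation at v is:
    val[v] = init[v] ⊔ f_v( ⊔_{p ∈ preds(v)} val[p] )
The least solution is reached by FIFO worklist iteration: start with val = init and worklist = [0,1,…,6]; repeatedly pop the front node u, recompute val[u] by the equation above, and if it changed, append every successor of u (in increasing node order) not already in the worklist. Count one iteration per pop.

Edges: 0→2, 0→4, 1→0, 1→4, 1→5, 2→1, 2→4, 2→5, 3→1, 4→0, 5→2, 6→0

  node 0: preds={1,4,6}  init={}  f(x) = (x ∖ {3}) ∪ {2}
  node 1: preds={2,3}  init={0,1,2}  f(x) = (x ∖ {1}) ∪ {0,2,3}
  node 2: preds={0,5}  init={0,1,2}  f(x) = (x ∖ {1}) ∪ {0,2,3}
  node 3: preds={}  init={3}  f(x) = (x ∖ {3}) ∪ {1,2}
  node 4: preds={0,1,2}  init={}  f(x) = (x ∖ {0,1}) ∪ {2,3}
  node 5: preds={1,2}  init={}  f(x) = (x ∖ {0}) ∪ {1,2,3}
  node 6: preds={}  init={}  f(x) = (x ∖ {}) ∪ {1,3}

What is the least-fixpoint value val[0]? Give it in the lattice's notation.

{0,1,2}

Worklist (10 pops):
  #1 pop 0: in={0,1,2} → {0,1,2} (was {}); enqueue []
  #2 pop 1: in={0,1,2,3} → {0,1,2,3} (was {0,1,2}); enqueue [0]
  #3 pop 2: in={0,1,2} → {0,1,2,3} (was {0,1,2}); enqueue [1]
  #4 pop 3: in={} → {1,2,3} (was {3}); enqueue []
  #5 pop 4: in={0,1,2,3} → {2,3} (was {}); enqueue []
  #6 pop 5: in={0,1,2,3} → {1,2,3} (was {}); enqueue [2]
  #7 pop 6: in={} → {1,3} (was {}); enqueue []
  #8 pop 0: in={0,1,2,3} → {0,1,2} (no change)
  #9 pop 1: in={0,1,2,3} → {0,1,2,3} (no change)
  #10 pop 2: in={0,1,2,3} → {0,1,2,3} (no change)

Fixpoint:
  val[0] = {0,1,2}
  val[1] = {0,1,2,3}
  val[2] = {0,1,2,3}
  val[3] = {1,2,3}
  val[4] = {2,3}
  val[5] = {1,2,3}
  val[6] = {1,3}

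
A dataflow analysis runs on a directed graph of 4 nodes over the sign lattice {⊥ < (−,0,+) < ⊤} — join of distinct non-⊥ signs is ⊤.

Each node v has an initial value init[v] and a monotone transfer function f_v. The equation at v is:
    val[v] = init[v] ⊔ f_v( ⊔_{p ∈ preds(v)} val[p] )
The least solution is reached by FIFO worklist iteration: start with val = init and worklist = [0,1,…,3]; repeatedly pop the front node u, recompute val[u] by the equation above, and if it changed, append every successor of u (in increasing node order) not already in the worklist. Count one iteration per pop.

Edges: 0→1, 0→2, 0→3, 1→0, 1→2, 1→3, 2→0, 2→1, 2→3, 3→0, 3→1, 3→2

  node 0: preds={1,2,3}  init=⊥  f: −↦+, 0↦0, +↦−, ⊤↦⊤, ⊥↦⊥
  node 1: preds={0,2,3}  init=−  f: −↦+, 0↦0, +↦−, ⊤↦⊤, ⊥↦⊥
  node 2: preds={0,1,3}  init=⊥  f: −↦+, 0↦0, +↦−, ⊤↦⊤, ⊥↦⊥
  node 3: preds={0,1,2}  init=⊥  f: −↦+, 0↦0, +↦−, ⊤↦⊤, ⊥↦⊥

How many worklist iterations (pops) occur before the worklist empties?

9

Trace (9 dequeues):
  [1] u=0 | in − | out + | prev ⊥ | push {}
  [2] u=1 | in + | out − | ==
  [3] u=2 | in ⊤ | out ⊤ | prev ⊥ | push {0,1}
  [4] u=3 | in ⊤ | out ⊤ | prev ⊥ | push {2}
  [5] u=0 | in ⊤ | out ⊤ | prev + | push {3}
  [6] u=1 | in ⊤ | out ⊤ | prev − | push {0}
  [7] u=2 | in ⊤ | out ⊤ | ==
  [8] u=3 | in ⊤ | out ⊤ | ==
  [9] u=0 | in ⊤ | out ⊤ | ==

Converged values:
  [0] ⊤
  [1] ⊤
  [2] ⊤
  [3] ⊤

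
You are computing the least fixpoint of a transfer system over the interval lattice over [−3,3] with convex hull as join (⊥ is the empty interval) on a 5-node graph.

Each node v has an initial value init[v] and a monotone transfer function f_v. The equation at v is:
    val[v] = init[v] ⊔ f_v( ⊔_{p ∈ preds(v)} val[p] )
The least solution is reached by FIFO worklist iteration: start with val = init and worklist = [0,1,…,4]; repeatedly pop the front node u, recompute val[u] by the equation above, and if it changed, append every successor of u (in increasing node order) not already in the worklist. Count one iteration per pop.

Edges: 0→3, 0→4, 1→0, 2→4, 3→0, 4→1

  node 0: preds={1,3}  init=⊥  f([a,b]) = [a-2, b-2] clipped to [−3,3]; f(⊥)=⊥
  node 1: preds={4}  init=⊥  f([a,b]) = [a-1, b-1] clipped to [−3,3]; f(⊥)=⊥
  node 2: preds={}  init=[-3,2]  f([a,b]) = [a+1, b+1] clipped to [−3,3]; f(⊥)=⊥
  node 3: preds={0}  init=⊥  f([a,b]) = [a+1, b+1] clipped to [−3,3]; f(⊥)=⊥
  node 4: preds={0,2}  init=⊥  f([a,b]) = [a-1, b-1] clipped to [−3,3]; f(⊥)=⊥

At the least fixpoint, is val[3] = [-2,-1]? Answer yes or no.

Worklist (10 pops):
  #1 pop 0: in=⊥ → ⊥ (no change)
  #2 pop 1: in=⊥ → ⊥ (no change)
  #3 pop 2: in=⊥ → [-3,2] (no change)
  #4 pop 3: in=⊥ → ⊥ (no change)
  #5 pop 4: in=[-3,2] → [-3,1] (was ⊥); enqueue [1]
  #6 pop 1: in=[-3,1] → [-3,0] (was ⊥); enqueue [0]
  #7 pop 0: in=[-3,0] → [-3,-2] (was ⊥); enqueue [3,4]
  #8 pop 3: in=[-3,-2] → [-2,-1] (was ⊥); enqueue [0]
  #9 pop 4: in=[-3,2] → [-3,1] (no change)
  #10 pop 0: in=[-3,0] → [-3,-2] (no change)

Fixpoint:
  val[0] = [-3,-2]
  val[1] = [-3,0]
  val[2] = [-3,2]
  val[3] = [-2,-1]
  val[4] = [-3,1]

yes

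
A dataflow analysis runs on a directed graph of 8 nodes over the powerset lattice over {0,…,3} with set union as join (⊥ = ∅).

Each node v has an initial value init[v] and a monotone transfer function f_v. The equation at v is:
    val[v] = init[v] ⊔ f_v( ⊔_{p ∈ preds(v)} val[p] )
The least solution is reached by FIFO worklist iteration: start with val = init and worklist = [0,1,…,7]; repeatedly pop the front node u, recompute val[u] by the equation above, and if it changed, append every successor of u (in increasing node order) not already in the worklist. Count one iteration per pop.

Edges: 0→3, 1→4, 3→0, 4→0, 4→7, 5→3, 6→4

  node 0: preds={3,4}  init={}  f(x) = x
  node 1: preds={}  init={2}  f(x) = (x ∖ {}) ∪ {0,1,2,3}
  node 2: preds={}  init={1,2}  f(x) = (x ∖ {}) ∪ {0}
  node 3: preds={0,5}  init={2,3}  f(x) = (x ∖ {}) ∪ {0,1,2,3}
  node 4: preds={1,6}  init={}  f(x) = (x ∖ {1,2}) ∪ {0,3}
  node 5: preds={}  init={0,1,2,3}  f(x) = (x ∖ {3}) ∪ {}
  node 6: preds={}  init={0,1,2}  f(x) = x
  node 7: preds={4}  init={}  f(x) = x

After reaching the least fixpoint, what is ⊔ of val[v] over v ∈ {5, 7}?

{0,1,2,3}

Worklist (10 pops):
  #1 pop 0: in={2,3} → {2,3} (was {}); enqueue []
  #2 pop 1: in={} → {0,1,2,3} (was {2}); enqueue []
  #3 pop 2: in={} → {0,1,2} (was {1,2}); enqueue []
  #4 pop 3: in={0,1,2,3} → {0,1,2,3} (was {2,3}); enqueue [0]
  #5 pop 4: in={0,1,2,3} → {0,3} (was {}); enqueue []
  #6 pop 5: in={} → {0,1,2,3} (no change)
  #7 pop 6: in={} → {0,1,2} (no change)
  #8 pop 7: in={0,3} → {0,3} (was {}); enqueue []
  #9 pop 0: in={0,1,2,3} → {0,1,2,3} (was {2,3}); enqueue [3]
  #10 pop 3: in={0,1,2,3} → {0,1,2,3} (no change)

Fixpoint:
  val[0] = {0,1,2,3}
  val[1] = {0,1,2,3}
  val[2] = {0,1,2}
  val[3] = {0,1,2,3}
  val[4] = {0,3}
  val[5] = {0,1,2,3}
  val[6] = {0,1,2}
  val[7] = {0,3}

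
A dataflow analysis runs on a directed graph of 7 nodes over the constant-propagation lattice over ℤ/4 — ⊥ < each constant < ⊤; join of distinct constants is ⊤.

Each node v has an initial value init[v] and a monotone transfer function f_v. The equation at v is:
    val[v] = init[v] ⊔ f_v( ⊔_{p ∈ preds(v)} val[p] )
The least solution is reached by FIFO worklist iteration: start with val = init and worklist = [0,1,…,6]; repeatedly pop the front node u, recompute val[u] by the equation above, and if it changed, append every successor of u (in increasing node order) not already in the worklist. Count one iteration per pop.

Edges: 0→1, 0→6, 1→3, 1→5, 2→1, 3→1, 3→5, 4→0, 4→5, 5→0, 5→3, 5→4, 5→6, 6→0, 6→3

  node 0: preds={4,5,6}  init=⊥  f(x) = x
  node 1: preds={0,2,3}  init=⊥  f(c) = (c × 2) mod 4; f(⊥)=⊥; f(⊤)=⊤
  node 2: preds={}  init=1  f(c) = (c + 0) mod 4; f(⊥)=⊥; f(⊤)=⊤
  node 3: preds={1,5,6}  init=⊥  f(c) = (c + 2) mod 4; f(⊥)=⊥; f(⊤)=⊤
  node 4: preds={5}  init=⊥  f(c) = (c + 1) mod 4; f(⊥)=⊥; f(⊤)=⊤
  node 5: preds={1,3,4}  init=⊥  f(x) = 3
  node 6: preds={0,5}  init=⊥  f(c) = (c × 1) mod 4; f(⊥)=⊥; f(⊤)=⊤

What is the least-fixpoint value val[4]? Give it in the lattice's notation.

0

Iteration log — 19 steps:
  step 1. node 0  ⊔preds=⊥  new=⊥  stable
  step 2. node 1  ⊔preds=1  new=2  old=⊥  +wl: 
  step 3. node 2  ⊔preds=⊥  new=1  stable
  step 4. node 3  ⊔preds=2  new=0  old=⊥  +wl: 1
  step 5. node 4  ⊔preds=⊥  new=⊥  stable
  step 6. node 5  ⊔preds=⊤  new=3  old=⊥  +wl: 0,3,4
  step 7. node 6  ⊔preds=3  new=3  old=⊥  +wl: 
  step 8. node 1  ⊔preds=⊤  new=⊤  old=2  +wl: 5
  step 9. node 0  ⊔preds=3  new=3  old=⊥  +wl: 1,6
  step 10. node 3  ⊔preds=⊤  new=⊤  old=0  +wl: 
  step 11. node 4  ⊔preds=3  new=0  old=⊥  +wl: 0
  step 12. node 5  ⊔preds=⊤  new=3  stable
  step 13. node 1  ⊔preds=⊤  new=⊤  stable
  step 14. node 6  ⊔preds=3  new=3  stable
  step 15. node 0  ⊔preds=⊤  new=⊤  old=3  +wl: 1,6
  step 16. node 1  ⊔preds=⊤  new=⊤  stable
  step 17. node 6  ⊔preds=⊤  new=⊤  old=3  +wl: 0,3
  step 18. node 0  ⊔preds=⊤  new=⊤  stable
  step 19. node 3  ⊔preds=⊤  new=⊤  stable

Least fixpoint reached:
  node 0: ⊤
  node 1: ⊤
  node 2: 1
  node 3: ⊤
  node 4: 0
  node 5: 3
  node 6: ⊤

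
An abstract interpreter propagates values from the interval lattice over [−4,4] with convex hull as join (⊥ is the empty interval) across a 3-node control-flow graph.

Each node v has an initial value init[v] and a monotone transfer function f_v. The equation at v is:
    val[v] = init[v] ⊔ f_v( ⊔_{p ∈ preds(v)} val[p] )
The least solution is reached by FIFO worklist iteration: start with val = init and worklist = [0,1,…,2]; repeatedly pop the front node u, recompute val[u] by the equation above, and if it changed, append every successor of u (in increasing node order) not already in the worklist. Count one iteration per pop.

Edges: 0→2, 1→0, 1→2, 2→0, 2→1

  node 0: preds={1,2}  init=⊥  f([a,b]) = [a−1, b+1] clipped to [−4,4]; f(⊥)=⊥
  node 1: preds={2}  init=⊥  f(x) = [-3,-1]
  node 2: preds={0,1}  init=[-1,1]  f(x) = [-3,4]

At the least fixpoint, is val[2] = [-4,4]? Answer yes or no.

no

Iteration log — 6 steps:
  step 1. node 0  ⊔preds=[-1,1]  new=[-2,2]  old=⊥  +wl: 
  step 2. node 1  ⊔preds=[-1,1]  new=[-3,-1]  old=⊥  +wl: 0
  step 3. node 2  ⊔preds=[-3,2]  new=[-3,4]  old=[-1,1]  +wl: 1
  step 4. node 0  ⊔preds=[-3,4]  new=[-4,4]  old=[-2,2]  +wl: 2
  step 5. node 1  ⊔preds=[-3,4]  new=[-3,-1]  stable
  step 6. node 2  ⊔preds=[-4,4]  new=[-3,4]  stable

Least fixpoint reached:
  node 0: [-4,4]
  node 1: [-3,-1]
  node 2: [-3,4]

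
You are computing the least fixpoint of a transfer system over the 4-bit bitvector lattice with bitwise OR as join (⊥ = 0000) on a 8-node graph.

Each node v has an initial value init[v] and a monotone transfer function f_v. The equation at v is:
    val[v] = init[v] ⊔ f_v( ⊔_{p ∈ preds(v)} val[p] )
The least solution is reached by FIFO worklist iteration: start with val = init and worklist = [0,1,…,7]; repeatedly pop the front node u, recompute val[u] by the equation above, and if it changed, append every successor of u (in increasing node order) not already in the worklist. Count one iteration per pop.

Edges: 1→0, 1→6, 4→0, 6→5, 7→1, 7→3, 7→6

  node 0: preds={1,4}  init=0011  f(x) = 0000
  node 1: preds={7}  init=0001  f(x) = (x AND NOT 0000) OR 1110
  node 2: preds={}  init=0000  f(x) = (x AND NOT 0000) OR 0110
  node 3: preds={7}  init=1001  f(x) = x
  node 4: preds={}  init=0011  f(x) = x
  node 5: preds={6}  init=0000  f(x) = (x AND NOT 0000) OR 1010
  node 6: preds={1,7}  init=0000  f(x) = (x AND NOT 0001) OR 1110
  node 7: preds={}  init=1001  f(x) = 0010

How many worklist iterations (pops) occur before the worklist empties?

13

Iteration log — 13 steps:
  step 1. node 0  ⊔preds=0011  new=0011  stable
  step 2. node 1  ⊔preds=1001  new=1111  old=0001  +wl: 0
  step 3. node 2  ⊔preds=0000  new=0110  old=0000  +wl: 
  step 4. node 3  ⊔preds=1001  new=1001  stable
  step 5. node 4  ⊔preds=0000  new=0011  stable
  step 6. node 5  ⊔preds=0000  new=1010  old=0000  +wl: 
  step 7. node 6  ⊔preds=1111  new=1110  old=0000  +wl: 5
  step 8. node 7  ⊔preds=0000  new=1011  old=1001  +wl: 1,3,6
  step 9. node 0  ⊔preds=1111  new=0011  stable
  step 10. node 5  ⊔preds=1110  new=1110  old=1010  +wl: 
  step 11. node 1  ⊔preds=1011  new=1111  stable
  step 12. node 3  ⊔preds=1011  new=1011  old=1001  +wl: 
  step 13. node 6  ⊔preds=1111  new=1110  stable

Least fixpoint reached:
  node 0: 0011
  node 1: 1111
  node 2: 0110
  node 3: 1011
  node 4: 0011
  node 5: 1110
  node 6: 1110
  node 7: 1011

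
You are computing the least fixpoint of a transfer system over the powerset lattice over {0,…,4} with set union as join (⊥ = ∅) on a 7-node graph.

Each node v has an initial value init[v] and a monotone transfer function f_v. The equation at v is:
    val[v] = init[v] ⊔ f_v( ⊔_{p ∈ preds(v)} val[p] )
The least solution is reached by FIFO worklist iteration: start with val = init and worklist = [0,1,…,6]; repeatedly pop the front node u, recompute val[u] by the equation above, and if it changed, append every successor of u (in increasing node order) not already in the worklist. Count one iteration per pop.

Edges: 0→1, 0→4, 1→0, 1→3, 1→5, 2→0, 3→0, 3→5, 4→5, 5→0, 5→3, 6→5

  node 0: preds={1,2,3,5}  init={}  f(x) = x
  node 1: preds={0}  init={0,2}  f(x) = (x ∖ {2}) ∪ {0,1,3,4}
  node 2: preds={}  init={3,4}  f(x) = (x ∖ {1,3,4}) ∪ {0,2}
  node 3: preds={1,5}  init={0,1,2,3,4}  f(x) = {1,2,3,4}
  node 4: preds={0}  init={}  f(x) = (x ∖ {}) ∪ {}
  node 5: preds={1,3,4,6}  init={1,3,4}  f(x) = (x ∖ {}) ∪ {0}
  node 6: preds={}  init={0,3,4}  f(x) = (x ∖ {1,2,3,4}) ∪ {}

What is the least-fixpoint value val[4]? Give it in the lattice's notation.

Worklist (9 pops):
  #1 pop 0: in={0,1,2,3,4} → {0,1,2,3,4} (was {}); enqueue []
  #2 pop 1: in={0,1,2,3,4} → {0,1,2,3,4} (was {0,2}); enqueue [0]
  #3 pop 2: in={} → {0,2,3,4} (was {3,4}); enqueue []
  #4 pop 3: in={0,1,2,3,4} → {0,1,2,3,4} (no change)
  #5 pop 4: in={0,1,2,3,4} → {0,1,2,3,4} (was {}); enqueue []
  #6 pop 5: in={0,1,2,3,4} → {0,1,2,3,4} (was {1,3,4}); enqueue [3]
  #7 pop 6: in={} → {0,3,4} (no change)
  #8 pop 0: in={0,1,2,3,4} → {0,1,2,3,4} (no change)
  #9 pop 3: in={0,1,2,3,4} → {0,1,2,3,4} (no change)

Fixpoint:
  val[0] = {0,1,2,3,4}
  val[1] = {0,1,2,3,4}
  val[2] = {0,2,3,4}
  val[3] = {0,1,2,3,4}
  val[4] = {0,1,2,3,4}
  val[5] = {0,1,2,3,4}
  val[6] = {0,3,4}

{0,1,2,3,4}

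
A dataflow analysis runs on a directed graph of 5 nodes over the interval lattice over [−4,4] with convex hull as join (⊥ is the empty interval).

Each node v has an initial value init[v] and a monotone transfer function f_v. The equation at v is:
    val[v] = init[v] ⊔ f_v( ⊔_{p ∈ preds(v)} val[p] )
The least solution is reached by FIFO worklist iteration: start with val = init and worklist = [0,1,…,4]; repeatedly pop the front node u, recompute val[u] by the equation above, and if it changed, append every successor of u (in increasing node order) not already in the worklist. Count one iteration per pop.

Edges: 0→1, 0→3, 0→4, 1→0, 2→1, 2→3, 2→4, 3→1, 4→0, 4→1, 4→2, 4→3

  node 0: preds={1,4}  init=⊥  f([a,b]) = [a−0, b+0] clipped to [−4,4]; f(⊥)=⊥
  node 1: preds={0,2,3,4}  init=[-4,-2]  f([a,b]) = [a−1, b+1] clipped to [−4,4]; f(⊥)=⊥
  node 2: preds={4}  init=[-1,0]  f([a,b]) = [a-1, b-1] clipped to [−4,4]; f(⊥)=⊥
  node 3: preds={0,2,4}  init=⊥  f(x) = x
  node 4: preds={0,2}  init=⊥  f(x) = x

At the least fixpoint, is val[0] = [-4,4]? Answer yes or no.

yes

Worklist (31 pops):
  #1 pop 0: in=[-4,-2] → [-4,-2] (was ⊥); enqueue []
  #2 pop 1: in=[-4,0] → [-4,1] (was [-4,-2]); enqueue [0]
  #3 pop 2: in=⊥ → [-1,0] (no change)
  #4 pop 3: in=[-4,0] → [-4,0] (was ⊥); enqueue [1]
  #5 pop 4: in=[-4,0] → [-4,0] (was ⊥); enqueue [2,3]
  #6 pop 0: in=[-4,1] → [-4,1] (was [-4,-2]); enqueue [4]
  #7 pop 1: in=[-4,1] → [-4,2] (was [-4,1]); enqueue [0]
  #8 pop 2: in=[-4,0] → [-4,0] (was [-1,0]); enqueue [1]
  #9 pop 3: in=[-4,1] → [-4,1] (was [-4,0]); enqueue []
  #10 pop 4: in=[-4,1] → [-4,1] (was [-4,0]); enqueue [2,3]
  #11 pop 0: in=[-4,2] → [-4,2] (was [-4,1]); enqueue [4]
  #12 pop 1: in=[-4,2] → [-4,3] (was [-4,2]); enqueue [0]
  #13 pop 2: in=[-4,1] → [-4,0] (no change)
  #14 pop 3: in=[-4,2] → [-4,2] (was [-4,1]); enqueue [1]
  #15 pop 4: in=[-4,2] → [-4,2] (was [-4,1]); enqueue [2,3]
  #16 pop 0: in=[-4,3] → [-4,3] (was [-4,2]); enqueue [4]
  #17 pop 1: in=[-4,3] → [-4,4] (was [-4,3]); enqueue [0]
  #18 pop 2: in=[-4,2] → [-4,1] (was [-4,0]); enqueue [1]
  #19 pop 3: in=[-4,3] → [-4,3] (was [-4,2]); enqueue []
  #20 pop 4: in=[-4,3] → [-4,3] (was [-4,2]); enqueue [2,3]
  #21 pop 0: in=[-4,4] → [-4,4] (was [-4,3]); enqueue [4]
  #22 pop 1: in=[-4,4] → [-4,4] (no change)
  #23 pop 2: in=[-4,3] → [-4,2] (was [-4,1]); enqueue [1]
  #24 pop 3: in=[-4,4] → [-4,4] (was [-4,3]); enqueue []
  #25 pop 4: in=[-4,4] → [-4,4] (was [-4,3]); enqueue [0,2,3]
  #26 pop 1: in=[-4,4] → [-4,4] (no change)
  #27 pop 0: in=[-4,4] → [-4,4] (no change)
  #28 pop 2: in=[-4,4] → [-4,3] (was [-4,2]); enqueue [1,4]
  #29 pop 3: in=[-4,4] → [-4,4] (no change)
  #30 pop 1: in=[-4,4] → [-4,4] (no change)
  #31 pop 4: in=[-4,4] → [-4,4] (no change)

Fixpoint:
  val[0] = [-4,4]
  val[1] = [-4,4]
  val[2] = [-4,3]
  val[3] = [-4,4]
  val[4] = [-4,4]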